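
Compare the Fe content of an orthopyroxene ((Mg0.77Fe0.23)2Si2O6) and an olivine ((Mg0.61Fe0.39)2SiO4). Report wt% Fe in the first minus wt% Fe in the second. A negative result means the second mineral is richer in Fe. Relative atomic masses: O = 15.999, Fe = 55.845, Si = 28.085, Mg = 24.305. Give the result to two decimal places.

M((Mg0.77Fe0.23)2Si2O6) = 215.282 g/mol, so wt% Fe = 25.689/215.282 × 100 = 11.93%.
M((Mg0.61Fe0.39)2SiO4) = 165.292 g/mol, so wt% Fe = 43.559/165.292 × 100 = 26.35%.
11.93 − 26.35 = -14.42 pp.

-14.42 percentage points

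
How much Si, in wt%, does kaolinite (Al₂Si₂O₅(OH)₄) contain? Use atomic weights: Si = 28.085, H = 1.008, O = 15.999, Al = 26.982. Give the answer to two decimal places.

M(Al₂Si₂O₅(OH)₄) = 258.157 g/mol.
Si contributes 2 × 28.085 = 56.170 g per mole.
56.170/258.157 = 0.2176 → 21.76%.

21.76 wt%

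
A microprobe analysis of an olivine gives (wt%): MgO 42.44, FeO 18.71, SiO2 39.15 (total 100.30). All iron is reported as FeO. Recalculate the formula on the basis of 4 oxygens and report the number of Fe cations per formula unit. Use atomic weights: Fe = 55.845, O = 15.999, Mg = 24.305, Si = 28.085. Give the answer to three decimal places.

0.398 Fe apfu

42.44 wt% MgO ÷ 40.304 g/mol = 1.05300 mol, giving 1.05300 Mg and 1.05300 O.
18.71 wt% FeO ÷ 71.844 g/mol = 0.26043 mol, giving 0.26043 Fe and 0.26043 O.
39.15 wt% SiO2 ÷ 60.083 g/mol = 0.65160 mol, giving 0.65160 Si and 1.30320 O.
Oxygen sums to 2.61663; scaling by 4/2.61663 = 1.52868 puts the formula on 4 O.
Fe: 0.26043 × 1.52868 = 0.398 atoms per formula unit.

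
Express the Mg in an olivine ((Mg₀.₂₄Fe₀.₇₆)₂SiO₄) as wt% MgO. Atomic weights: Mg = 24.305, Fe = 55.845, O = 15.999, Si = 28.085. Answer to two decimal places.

10.26 wt%

M((Mg₀.₂₄Fe₀.₇₆)₂SiO₄) = 188.632 g/mol; M(MgO) = 40.304 g/mol.
Moles MgO per formula unit = 0.48 Mg ÷ 1 = 0.4800.
MgO fraction = (0.4800 × 40.304) / 188.632 = 19.346/188.632 = 0.1026.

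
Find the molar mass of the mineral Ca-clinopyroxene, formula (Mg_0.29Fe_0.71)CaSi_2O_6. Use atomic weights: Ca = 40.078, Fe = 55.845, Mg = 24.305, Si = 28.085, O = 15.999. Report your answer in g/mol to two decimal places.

238.94 g/mol

M = 0.29×24.305 + 0.71×55.845 + 1×40.078 + 2×28.085 + 6×15.999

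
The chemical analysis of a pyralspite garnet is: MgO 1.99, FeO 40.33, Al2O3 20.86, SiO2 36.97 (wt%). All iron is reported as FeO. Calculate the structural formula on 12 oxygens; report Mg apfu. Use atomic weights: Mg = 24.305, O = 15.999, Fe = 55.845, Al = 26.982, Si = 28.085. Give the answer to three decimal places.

0.241 Mg apfu

MgO (M=40.304): mol = 0.04937; Mg = 0.04937, O = 0.04937.
FeO (M=71.844): mol = 0.56136; Fe = 0.56136, O = 0.56136.
Al2O3 (M=101.961): mol = 0.20459; Al = 0.40918, O = 0.61377.
SiO2 (M=60.083): mol = 0.61532; Si = 0.61532, O = 1.23064.
ΣO = 2.45514; factor = 12/ΣO = 4.88770.
Mg apfu = 0.04937 × 4.88770 = 0.241.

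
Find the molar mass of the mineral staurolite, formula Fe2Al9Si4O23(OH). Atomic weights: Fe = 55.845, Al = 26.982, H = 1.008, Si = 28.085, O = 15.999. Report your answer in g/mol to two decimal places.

851.85 g/mol

Fe: 2 × 55.845 = 111.6900
Al: 9 × 26.982 = 242.8380
Si: 4 × 28.085 = 112.3400
O: 24 × 15.999 = 383.9760
H: 1 × 1.008 = 1.0080
Summing the contributions gives the formula mass.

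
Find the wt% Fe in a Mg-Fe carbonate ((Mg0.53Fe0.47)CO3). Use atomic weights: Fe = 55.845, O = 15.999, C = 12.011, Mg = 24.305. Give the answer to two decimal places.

Molar mass of (Mg0.53Fe0.47)CO3: 0.53·24.305 + 0.47·55.845 + 1·12.011 + 3·15.999 = 99.137 g/mol.
Mass of Fe per formula unit: 0.47 × 55.845 = 26.247 g.
Weight fraction Fe = 26.247 / 99.137 = 0.2648.

26.48 wt%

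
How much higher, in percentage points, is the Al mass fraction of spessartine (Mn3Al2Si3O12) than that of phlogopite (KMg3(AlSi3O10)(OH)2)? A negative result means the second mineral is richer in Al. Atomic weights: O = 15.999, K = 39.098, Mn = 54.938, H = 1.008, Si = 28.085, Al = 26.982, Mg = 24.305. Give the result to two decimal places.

4.43 percentage points

M(Mn3Al2Si3O12) = 495.021 g/mol, so wt% Al = 53.964/495.021 × 100 = 10.90%.
M(KMg3(AlSi3O10)(OH)2) = 417.254 g/mol, so wt% Al = 26.982/417.254 × 100 = 6.47%.
10.90 − 6.47 = 4.43 pp.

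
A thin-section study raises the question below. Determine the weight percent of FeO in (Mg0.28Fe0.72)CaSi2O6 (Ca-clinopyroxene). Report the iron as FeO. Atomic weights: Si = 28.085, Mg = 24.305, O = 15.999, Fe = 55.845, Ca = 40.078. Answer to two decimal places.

21.62 wt%

Molar mass of (Mg0.28Fe0.72)CaSi2O6 = 0.28*24.305 + 0.72*55.845 + 1*40.078 + 2*28.085 + 6*15.999 = 239.256 g/mol.
Each formula unit contains 0.72 Fe, equivalent to 0.72/1 = 0.7200 mol FeO.
M(FeO) = 1×55.845 + 1×15.999 = 71.844 g/mol.
Mass of FeO per formula unit = 0.7200 × 71.844 = 51.728 g.
FeO wt% = 51.728 / 239.256 × 100 = 21.62%.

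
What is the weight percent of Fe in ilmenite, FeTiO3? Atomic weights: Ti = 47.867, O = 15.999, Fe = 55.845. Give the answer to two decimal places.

M(FeTiO3) = 151.709 g/mol.
Fe contributes 1 × 55.845 = 55.845 g per mole.
55.845/151.709 = 0.3681 → 36.81%.

36.81 mass %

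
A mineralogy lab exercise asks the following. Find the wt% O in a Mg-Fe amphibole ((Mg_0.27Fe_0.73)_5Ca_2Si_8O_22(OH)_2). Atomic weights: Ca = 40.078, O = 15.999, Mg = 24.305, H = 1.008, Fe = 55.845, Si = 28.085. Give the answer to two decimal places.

41.40 weight percent

Formula mass = 1.35·24.305 + 3.65·55.845 + 2·40.078 + 8·28.085 + 24·15.999 + 2·1.008 = 927.474 g/mol, of which 383.976 g is O.
So O makes up 383.976/927.474 = 0.4140 of the mass, i.e. 41.40%.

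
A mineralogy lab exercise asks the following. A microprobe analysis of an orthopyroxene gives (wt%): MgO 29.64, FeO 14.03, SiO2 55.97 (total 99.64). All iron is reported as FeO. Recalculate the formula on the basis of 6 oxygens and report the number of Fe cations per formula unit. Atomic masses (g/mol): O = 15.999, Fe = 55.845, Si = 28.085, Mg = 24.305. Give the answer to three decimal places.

MgO: 29.64/40.304 = 0.73541 mol → 0.73541 mol Mg, 0.73541 mol O.
FeO: 14.03/71.844 = 0.19528 mol → 0.19528 mol Fe, 0.19528 mol O.
SiO2: 55.97/60.083 = 0.93154 mol → 0.93154 mol Si, 1.86308 mol O.
Total oxygen = 2.79377 mol. Normalization factor = 6/2.79377 = 2.14764.
Fe per 6 O = 0.19528 × 2.14764 = 0.419.

0.419 Fe apfu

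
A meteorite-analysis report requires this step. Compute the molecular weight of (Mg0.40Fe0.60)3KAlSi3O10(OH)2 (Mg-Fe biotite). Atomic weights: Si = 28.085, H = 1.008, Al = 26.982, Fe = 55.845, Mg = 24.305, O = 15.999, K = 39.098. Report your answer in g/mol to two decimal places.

The formula mass is the sum 1.20*24.305 + 1.80*55.845 + 1*39.098 + 1*26.982 + 3*28.085 + 12*15.999 + 2*1.008.

474.03 g/mol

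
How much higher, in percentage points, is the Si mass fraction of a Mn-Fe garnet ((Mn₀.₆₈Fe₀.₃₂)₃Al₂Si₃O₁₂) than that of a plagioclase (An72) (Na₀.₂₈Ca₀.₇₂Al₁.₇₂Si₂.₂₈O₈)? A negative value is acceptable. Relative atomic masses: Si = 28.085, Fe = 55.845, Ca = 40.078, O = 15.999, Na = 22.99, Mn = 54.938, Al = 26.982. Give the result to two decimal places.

Si in (Mn₀.₆₈Fe₀.₃₂)₃Al₂Si₃O₁₂: molar mass 495.892 g/mol; 3×28.085 = 84.255 g → 16.99 wt%.
Si in Na₀.₂₈Ca₀.₇₂Al₁.₇₂Si₂.₂₈O₈: molar mass 273.728 g/mol; 2.28×28.085 = 64.034 g → 23.39 wt%.
Difference = 16.99 − 23.39 = -6.40 percentage points.

-6.40 percentage points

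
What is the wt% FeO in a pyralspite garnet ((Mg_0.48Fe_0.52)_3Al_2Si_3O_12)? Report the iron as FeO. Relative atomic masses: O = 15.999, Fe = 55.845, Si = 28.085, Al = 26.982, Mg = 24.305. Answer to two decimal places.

Molar mass of (Mg_0.48Fe_0.52)_3Al_2Si_3O_12 = 1.44*24.305 + 1.56*55.845 + 2*26.982 + 3*28.085 + 12*15.999 = 452.324 g/mol.
Each formula unit contains 1.56 Fe, equivalent to 1.56/1 = 1.5600 mol FeO.
M(FeO) = 1×55.845 + 1×15.999 = 71.844 g/mol.
Mass of FeO per formula unit = 1.5600 × 71.844 = 112.077 g.
FeO wt% = 112.077 / 452.324 × 100 = 24.78%.

24.78 wt%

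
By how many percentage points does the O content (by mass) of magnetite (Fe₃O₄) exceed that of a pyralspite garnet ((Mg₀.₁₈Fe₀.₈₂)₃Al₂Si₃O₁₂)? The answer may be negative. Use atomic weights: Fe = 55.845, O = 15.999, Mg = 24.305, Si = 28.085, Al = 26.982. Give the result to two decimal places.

First mineral: 63.996 g O in 231.531 g formula = 27.64 wt% O.
Second mineral: 191.988 g O in 480.710 g formula = 39.94 wt% O.
27.64% − 39.94% gives a difference of -12.30 percentage points.

-12.30 percentage points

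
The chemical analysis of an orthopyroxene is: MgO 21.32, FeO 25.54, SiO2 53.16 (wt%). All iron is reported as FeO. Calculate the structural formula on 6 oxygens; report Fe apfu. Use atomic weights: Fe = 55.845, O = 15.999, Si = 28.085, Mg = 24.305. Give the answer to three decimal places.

MgO (M=40.304): mol = 0.52898; Mg = 0.52898, O = 0.52898.
FeO (M=71.844): mol = 0.35549; Fe = 0.35549, O = 0.35549.
SiO2 (M=60.083): mol = 0.88478; Si = 0.88478, O = 1.76956.
ΣO = 2.65403; factor = 6/ΣO = 2.26071.
Fe apfu = 0.35549 × 2.26071 = 0.804.

0.804 Fe apfu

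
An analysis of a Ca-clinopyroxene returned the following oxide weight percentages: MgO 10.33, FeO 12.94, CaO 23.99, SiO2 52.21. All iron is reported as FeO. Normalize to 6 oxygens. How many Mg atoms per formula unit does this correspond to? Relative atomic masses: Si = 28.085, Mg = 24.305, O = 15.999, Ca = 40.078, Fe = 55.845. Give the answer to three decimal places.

MgO: 10.33/40.304 = 0.25630 mol → 0.25630 mol Mg, 0.25630 mol O.
FeO: 12.94/71.844 = 0.18011 mol → 0.18011 mol Fe, 0.18011 mol O.
CaO: 23.99/56.077 = 0.42780 mol → 0.42780 mol Ca, 0.42780 mol O.
SiO2: 52.21/60.083 = 0.86896 mol → 0.86896 mol Si, 1.73792 mol O.
Total oxygen = 2.60213 mol. Normalization factor = 6/2.60213 = 2.30580.
Mg per 6 O = 0.25630 × 2.30580 = 0.591.

0.591 Mg apfu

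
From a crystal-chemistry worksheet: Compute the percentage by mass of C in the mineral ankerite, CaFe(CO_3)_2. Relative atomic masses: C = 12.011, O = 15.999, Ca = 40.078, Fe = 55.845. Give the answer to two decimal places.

M(CaFe(CO_3)_2) = 215.939 g/mol.
C contributes 2 × 12.011 = 24.022 g per mole.
24.022/215.939 = 0.1112 → 11.12%.

11.12 wt%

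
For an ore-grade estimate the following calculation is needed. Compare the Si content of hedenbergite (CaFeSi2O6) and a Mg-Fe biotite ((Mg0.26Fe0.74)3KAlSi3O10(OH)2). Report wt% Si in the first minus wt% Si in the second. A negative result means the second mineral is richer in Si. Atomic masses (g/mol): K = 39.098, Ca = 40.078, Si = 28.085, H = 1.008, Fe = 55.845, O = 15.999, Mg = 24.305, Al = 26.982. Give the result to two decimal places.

5.35 percentage points

First mineral: 56.170 g Si in 248.087 g formula = 22.64 wt% Si.
Second mineral: 84.255 g Si in 487.273 g formula = 17.29 wt% Si.
22.64% − 17.29% gives a difference of 5.35 percentage points.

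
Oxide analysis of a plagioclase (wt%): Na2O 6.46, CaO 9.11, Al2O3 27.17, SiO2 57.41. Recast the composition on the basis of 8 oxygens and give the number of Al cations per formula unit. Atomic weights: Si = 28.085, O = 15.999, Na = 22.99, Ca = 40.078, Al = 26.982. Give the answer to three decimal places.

1.432 Al apfu

6.46 wt% Na2O ÷ 61.979 g/mol = 0.10423 mol, giving 0.20846 Na and 0.10423 O.
9.11 wt% CaO ÷ 56.077 g/mol = 0.16246 mol, giving 0.16246 Ca and 0.16246 O.
27.17 wt% Al2O3 ÷ 101.961 g/mol = 0.26647 mol, giving 0.53294 Al and 0.79941 O.
57.41 wt% SiO2 ÷ 60.083 g/mol = 0.95551 mol, giving 0.95551 Si and 1.91102 O.
Oxygen sums to 2.97712; scaling by 8/2.97712 = 2.68716 puts the formula on 8 O.
Al: 0.53294 × 2.68716 = 1.432 atoms per formula unit.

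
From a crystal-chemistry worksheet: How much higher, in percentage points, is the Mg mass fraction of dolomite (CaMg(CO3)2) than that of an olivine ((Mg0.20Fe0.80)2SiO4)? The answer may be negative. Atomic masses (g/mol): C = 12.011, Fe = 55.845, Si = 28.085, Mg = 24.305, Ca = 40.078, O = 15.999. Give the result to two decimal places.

M(CaMg(CO3)2) = 184.399 g/mol, so wt% Mg = 24.305/184.399 × 100 = 13.18%.
M((Mg0.20Fe0.80)2SiO4) = 191.155 g/mol, so wt% Mg = 9.722/191.155 × 100 = 5.09%.
13.18 − 5.09 = 8.09 pp.

8.09 percentage points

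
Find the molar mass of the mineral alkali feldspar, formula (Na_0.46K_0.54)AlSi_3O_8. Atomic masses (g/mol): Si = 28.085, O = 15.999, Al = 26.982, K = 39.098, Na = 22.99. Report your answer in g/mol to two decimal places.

270.92 g/mol

Na: 0.46 × 22.99 = 10.5754
K: 0.54 × 39.098 = 21.1129
Al: 1 × 26.982 = 26.9820
Si: 3 × 28.085 = 84.2550
O: 8 × 15.999 = 127.9920
Summing the contributions gives the formula mass.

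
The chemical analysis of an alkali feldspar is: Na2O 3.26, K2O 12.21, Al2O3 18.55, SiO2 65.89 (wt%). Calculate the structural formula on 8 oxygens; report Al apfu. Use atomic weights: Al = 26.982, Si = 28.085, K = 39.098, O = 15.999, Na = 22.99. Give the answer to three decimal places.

0.996 Al apfu

3.26 wt% Na2O ÷ 61.979 g/mol = 0.05260 mol, giving 0.10520 Na and 0.05260 O.
12.21 wt% K2O ÷ 94.195 g/mol = 0.12962 mol, giving 0.25924 K and 0.12962 O.
18.55 wt% Al2O3 ÷ 101.961 g/mol = 0.18193 mol, giving 0.36386 Al and 0.54579 O.
65.89 wt% SiO2 ÷ 60.083 g/mol = 1.09665 mol, giving 1.09665 Si and 2.19330 O.
Oxygen sums to 2.92131; scaling by 8/2.92131 = 2.73850 puts the formula on 8 O.
Al: 0.36386 × 2.73850 = 0.996 atoms per formula unit.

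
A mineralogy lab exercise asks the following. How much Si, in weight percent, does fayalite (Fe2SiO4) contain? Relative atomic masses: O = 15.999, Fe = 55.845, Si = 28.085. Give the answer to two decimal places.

M(Fe2SiO4) = 203.771 g/mol.
Si contributes 1 × 28.085 = 28.085 g per mole.
28.085/203.771 = 0.1378 → 13.78%.

13.78 weight percent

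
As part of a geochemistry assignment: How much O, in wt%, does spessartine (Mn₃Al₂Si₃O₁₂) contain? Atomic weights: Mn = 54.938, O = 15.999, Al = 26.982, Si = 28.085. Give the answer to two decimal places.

38.78 wt%

Molar mass of Mn₃Al₂Si₃O₁₂: 3·54.938 + 2·26.982 + 3·28.085 + 12·15.999 = 495.021 g/mol.
Mass of O per formula unit: 12 × 15.999 = 191.988 g.
Weight fraction O = 191.988 / 495.021 = 0.3878.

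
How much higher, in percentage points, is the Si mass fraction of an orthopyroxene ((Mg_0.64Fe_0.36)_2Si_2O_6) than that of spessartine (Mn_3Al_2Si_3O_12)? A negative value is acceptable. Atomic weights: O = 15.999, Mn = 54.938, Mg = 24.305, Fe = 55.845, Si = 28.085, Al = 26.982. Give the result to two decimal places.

Si in (Mg_0.64Fe_0.36)_2Si_2O_6: molar mass 223.483 g/mol; 2×28.085 = 56.170 g → 25.13 wt%.
Si in Mn_3Al_2Si_3O_12: molar mass 495.021 g/mol; 3×28.085 = 84.255 g → 17.02 wt%.
Difference = 25.13 − 17.02 = 8.11 percentage points.

8.11 percentage points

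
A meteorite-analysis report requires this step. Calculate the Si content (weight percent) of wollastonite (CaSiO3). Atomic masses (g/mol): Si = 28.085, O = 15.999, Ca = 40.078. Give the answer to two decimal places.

24.18 weight percent

Molar mass of CaSiO3: 1·40.078 + 1·28.085 + 3·15.999 = 116.160 g/mol.
Mass of Si per formula unit: 1 × 28.085 = 28.085 g.
Weight fraction Si = 28.085 / 116.160 = 0.2418.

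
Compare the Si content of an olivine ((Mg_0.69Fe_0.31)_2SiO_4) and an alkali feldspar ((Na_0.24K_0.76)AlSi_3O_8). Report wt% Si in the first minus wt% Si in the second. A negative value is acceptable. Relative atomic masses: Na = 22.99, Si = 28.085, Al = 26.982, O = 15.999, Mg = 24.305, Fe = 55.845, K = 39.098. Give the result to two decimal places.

-13.17 percentage points

M((Mg_0.69Fe_0.31)_2SiO_4) = 160.246 g/mol, so wt% Si = 28.085/160.246 × 100 = 17.53%.
M((Na_0.24K_0.76)AlSi_3O_8) = 274.461 g/mol, so wt% Si = 84.255/274.461 × 100 = 30.70%.
17.53 − 30.70 = -13.17 pp.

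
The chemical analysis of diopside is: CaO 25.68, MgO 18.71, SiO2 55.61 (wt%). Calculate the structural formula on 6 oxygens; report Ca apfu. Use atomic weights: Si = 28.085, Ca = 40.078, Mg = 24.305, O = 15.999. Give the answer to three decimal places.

CaO (M=56.077): mol = 0.45794; Ca = 0.45794, O = 0.45794.
MgO (M=40.304): mol = 0.46422; Mg = 0.46422, O = 0.46422.
SiO2 (M=60.083): mol = 0.92555; Si = 0.92555, O = 1.85110.
ΣO = 2.77326; factor = 6/ΣO = 2.16352.
Ca apfu = 0.45794 × 2.16352 = 0.991.

0.991 Ca apfu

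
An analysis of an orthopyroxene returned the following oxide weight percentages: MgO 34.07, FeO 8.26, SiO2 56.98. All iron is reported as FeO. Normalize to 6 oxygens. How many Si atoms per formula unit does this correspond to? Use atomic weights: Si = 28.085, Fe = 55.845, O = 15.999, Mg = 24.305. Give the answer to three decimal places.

MgO: 34.07/40.304 = 0.84533 mol → 0.84533 mol Mg, 0.84533 mol O.
FeO: 8.26/71.844 = 0.11497 mol → 0.11497 mol Fe, 0.11497 mol O.
SiO2: 56.98/60.083 = 0.94835 mol → 0.94835 mol Si, 1.89670 mol O.
Total oxygen = 2.85700 mol. Normalization factor = 6/2.85700 = 2.10011.
Si per 6 O = 0.94835 × 2.10011 = 1.992.

1.992 Si apfu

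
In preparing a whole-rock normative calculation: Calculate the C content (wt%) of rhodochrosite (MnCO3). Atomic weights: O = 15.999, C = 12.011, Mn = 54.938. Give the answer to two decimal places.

Formula mass = 1×54.938 + 1×12.011 + 3×15.999 = 114.946 g/mol, of which 12.011 g is C.
So C makes up 12.011/114.946 = 0.1045 of the mass, i.e. 10.45%.

10.45 wt%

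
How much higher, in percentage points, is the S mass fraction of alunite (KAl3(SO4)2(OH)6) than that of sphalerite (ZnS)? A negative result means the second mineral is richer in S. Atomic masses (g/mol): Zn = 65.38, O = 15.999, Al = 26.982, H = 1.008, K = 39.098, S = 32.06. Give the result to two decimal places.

S in KAl3(SO4)2(OH)6: molar mass 414.198 g/mol; 2×32.06 = 64.120 g → 15.48 wt%.
S in ZnS: molar mass 97.440 g/mol; 1×32.06 = 32.060 g → 32.90 wt%.
Difference = 15.48 − 32.90 = -17.42 percentage points.

-17.42 percentage points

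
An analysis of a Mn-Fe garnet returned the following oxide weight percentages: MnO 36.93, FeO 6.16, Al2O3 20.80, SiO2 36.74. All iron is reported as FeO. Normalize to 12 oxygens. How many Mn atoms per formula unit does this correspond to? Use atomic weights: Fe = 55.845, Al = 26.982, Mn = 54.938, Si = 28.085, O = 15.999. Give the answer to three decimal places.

36.93 wt% MnO ÷ 70.937 g/mol = 0.52060 mol, giving 0.52060 Mn and 0.52060 O.
6.16 wt% FeO ÷ 71.844 g/mol = 0.08574 mol, giving 0.08574 Fe and 0.08574 O.
20.80 wt% Al2O3 ÷ 101.961 g/mol = 0.20400 mol, giving 0.40800 Al and 0.61200 O.
36.74 wt% SiO2 ÷ 60.083 g/mol = 0.61149 mol, giving 0.61149 Si and 1.22298 O.
Oxygen sums to 2.44132; scaling by 12/2.44132 = 4.91537 puts the formula on 12 O.
Mn: 0.52060 × 4.91537 = 2.559 atoms per formula unit.

2.559 Mn apfu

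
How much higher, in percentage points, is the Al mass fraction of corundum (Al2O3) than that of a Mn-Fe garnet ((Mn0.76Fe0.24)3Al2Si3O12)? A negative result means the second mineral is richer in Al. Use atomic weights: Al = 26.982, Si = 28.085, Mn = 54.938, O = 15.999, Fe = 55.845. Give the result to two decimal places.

First mineral: 53.964 g Al in 101.961 g formula = 52.93 wt% Al.
Second mineral: 53.964 g Al in 495.674 g formula = 10.89 wt% Al.
52.93% − 10.89% gives a difference of 42.04 percentage points.

42.04 percentage points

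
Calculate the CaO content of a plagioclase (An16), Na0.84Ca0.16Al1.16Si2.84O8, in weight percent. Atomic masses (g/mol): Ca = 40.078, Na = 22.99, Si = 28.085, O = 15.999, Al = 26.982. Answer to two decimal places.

Formula mass = 264.777 g/mol.
0.16 Ca → 0.1600 mol CaO per formula unit; M(CaO) = 56.077, so CaO mass = 8.972 g.
8.972/264.777 × 100 = 3.39 wt%.

3.39 wt%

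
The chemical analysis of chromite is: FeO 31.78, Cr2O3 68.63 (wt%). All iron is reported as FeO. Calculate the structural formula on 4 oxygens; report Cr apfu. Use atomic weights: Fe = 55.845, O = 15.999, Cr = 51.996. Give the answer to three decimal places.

FeO: 31.78/71.844 = 0.44235 mol → 0.44235 mol Fe, 0.44235 mol O.
Cr2O3: 68.63/151.989 = 0.45155 mol → 0.90310 mol Cr, 1.35465 mol O.
Total oxygen = 1.79700 mol. Normalization factor = 4/1.79700 = 2.22593.
Cr per 4 O = 0.90310 × 2.22593 = 2.010.

2.010 Cr apfu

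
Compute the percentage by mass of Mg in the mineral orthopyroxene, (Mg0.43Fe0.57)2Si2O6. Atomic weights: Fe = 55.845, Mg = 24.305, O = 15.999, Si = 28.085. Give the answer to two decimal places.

8.83 wt%

Molar mass of (Mg0.43Fe0.57)2Si2O6: 0.86×24.305 + 1.14×55.845 + 2×28.085 + 6×15.999 = 236.730 g/mol.
Mass of Mg per formula unit: 0.86 × 24.305 = 20.902 g.
Weight fraction Mg = 20.902 / 236.730 = 0.0883.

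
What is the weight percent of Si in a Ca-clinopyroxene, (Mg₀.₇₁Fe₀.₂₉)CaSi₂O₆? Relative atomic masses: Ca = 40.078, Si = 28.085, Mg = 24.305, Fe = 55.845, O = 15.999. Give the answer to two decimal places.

24.89 weight percent

Formula mass = 0.71×24.305 + 0.29×55.845 + 1×40.078 + 2×28.085 + 6×15.999 = 225.694 g/mol, of which 56.170 g is Si.
So Si makes up 56.170/225.694 = 0.2489 of the mass, i.e. 24.89%.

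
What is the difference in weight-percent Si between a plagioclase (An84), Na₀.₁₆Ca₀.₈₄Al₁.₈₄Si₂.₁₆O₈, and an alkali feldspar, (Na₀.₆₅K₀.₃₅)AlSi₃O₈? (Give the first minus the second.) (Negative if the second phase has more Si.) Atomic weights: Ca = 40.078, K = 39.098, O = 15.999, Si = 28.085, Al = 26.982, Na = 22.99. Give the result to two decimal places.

Si in Na₀.₁₆Ca₀.₈₄Al₁.₈₄Si₂.₁₆O₈: molar mass 275.646 g/mol; 2.16×28.085 = 60.664 g → 22.01 wt%.
Si in (Na₀.₆₅K₀.₃₅)AlSi₃O₈: molar mass 267.857 g/mol; 3×28.085 = 84.255 g → 31.46 wt%.
Difference = 22.01 − 31.46 = -9.45 percentage points.

-9.45 percentage points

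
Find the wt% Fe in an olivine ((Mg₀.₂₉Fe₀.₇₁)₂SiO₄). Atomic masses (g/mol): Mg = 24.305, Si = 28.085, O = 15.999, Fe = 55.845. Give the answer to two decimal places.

M((Mg₀.₂₉Fe₀.₇₁)₂SiO₄) = 185.478 g/mol.
Fe contributes 1.42 × 55.845 = 79.300 g per mole.
79.300/185.478 = 0.4275 → 42.75%.

42.75 mass %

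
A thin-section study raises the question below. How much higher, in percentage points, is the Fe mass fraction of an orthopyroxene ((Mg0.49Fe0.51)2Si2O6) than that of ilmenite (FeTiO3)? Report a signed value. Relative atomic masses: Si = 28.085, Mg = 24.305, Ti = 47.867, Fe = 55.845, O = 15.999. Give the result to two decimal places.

-12.36 percentage points

First mineral: 56.962 g Fe in 232.945 g formula = 24.45 wt% Fe.
Second mineral: 55.845 g Fe in 151.709 g formula = 36.81 wt% Fe.
24.45% − 36.81% gives a difference of -12.36 percentage points.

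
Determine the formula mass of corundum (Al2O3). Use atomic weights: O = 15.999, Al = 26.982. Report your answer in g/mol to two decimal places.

101.96 g/mol

The formula mass is the sum 2(26.982) + 3(15.999).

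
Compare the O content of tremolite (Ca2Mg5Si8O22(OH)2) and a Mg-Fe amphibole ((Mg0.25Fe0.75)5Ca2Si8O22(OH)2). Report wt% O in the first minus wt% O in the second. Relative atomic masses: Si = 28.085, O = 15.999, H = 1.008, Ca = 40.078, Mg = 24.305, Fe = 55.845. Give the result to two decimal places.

O in Ca2Mg5Si8O22(OH)2: molar mass 812.353 g/mol; 24×15.999 = 383.976 g → 47.27 wt%.
O in (Mg0.25Fe0.75)5Ca2Si8O22(OH)2: molar mass 930.628 g/mol; 24×15.999 = 383.976 g → 41.26 wt%.
Difference = 47.27 − 41.26 = 6.01 percentage points.

6.01 percentage points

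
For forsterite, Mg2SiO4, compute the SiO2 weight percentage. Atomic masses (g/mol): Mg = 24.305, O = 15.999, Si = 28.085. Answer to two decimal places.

42.71 wt%

Formula mass = 140.691 g/mol.
1 Si → 1.0000 mol SiO2 per formula unit; M(SiO2) = 60.083, so SiO2 mass = 60.083 g.
60.083/140.691 × 100 = 42.71 wt%.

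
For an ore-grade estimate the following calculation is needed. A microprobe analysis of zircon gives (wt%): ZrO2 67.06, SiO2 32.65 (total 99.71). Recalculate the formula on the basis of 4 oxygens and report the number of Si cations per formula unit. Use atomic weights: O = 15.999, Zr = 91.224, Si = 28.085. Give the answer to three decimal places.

0.999 Si apfu

67.06 wt% ZrO2 ÷ 123.222 g/mol = 0.54422 mol, giving 0.54422 Zr and 1.08844 O.
32.65 wt% SiO2 ÷ 60.083 g/mol = 0.54341 mol, giving 0.54341 Si and 1.08682 O.
Oxygen sums to 2.17526; scaling by 4/2.17526 = 1.83886 puts the formula on 4 O.
Si: 0.54341 × 1.83886 = 0.999 atoms per formula unit.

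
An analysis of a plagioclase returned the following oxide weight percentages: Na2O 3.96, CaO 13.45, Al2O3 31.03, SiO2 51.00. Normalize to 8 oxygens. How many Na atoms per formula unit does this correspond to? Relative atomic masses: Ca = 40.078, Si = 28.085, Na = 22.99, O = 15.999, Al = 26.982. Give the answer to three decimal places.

3.96 wt% Na2O ÷ 61.979 g/mol = 0.06389 mol, giving 0.12778 Na and 0.06389 O.
13.45 wt% CaO ÷ 56.077 g/mol = 0.23985 mol, giving 0.23985 Ca and 0.23985 O.
31.03 wt% Al2O3 ÷ 101.961 g/mol = 0.30433 mol, giving 0.60866 Al and 0.91299 O.
51.00 wt% SiO2 ÷ 60.083 g/mol = 0.84883 mol, giving 0.84883 Si and 1.69766 O.
Oxygen sums to 2.91439; scaling by 8/2.91439 = 2.74500 puts the formula on 8 O.
Na: 0.12778 × 2.74500 = 0.351 atoms per formula unit.

0.351 Na apfu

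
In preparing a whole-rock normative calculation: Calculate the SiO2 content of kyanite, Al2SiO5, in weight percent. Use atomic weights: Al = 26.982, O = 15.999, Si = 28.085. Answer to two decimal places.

37.08 wt%

Molar mass of Al2SiO5 = 2·26.982 + 1·28.085 + 5·15.999 = 162.044 g/mol.
Each formula unit contains 1 Si, equivalent to 1/1 = 1.0000 mol SiO2.
M(SiO2) = 1×28.085 + 2×15.999 = 60.083 g/mol.
Mass of SiO2 per formula unit = 1.0000 × 60.083 = 60.083 g.
SiO2 wt% = 60.083 / 162.044 × 100 = 37.08%.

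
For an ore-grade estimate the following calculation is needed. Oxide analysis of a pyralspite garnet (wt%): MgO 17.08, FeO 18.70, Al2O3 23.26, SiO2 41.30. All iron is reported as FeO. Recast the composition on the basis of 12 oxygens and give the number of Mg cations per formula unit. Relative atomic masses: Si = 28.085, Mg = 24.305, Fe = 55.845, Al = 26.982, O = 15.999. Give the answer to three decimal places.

1.854 Mg apfu

17.08 wt% MgO ÷ 40.304 g/mol = 0.42378 mol, giving 0.42378 Mg and 0.42378 O.
18.70 wt% FeO ÷ 71.844 g/mol = 0.26029 mol, giving 0.26029 Fe and 0.26029 O.
23.26 wt% Al2O3 ÷ 101.961 g/mol = 0.22813 mol, giving 0.45626 Al and 0.68439 O.
41.30 wt% SiO2 ÷ 60.083 g/mol = 0.68738 mol, giving 0.68738 Si and 1.37476 O.
Oxygen sums to 2.74322; scaling by 12/2.74322 = 4.37442 puts the formula on 12 O.
Mg: 0.42378 × 4.37442 = 1.854 atoms per formula unit.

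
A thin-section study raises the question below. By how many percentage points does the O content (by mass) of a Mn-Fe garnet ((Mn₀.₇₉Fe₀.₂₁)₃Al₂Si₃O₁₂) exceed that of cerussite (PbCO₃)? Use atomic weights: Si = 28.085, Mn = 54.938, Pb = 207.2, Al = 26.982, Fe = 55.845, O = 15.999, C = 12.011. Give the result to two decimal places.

O in (Mn₀.₇₉Fe₀.₂₁)₃Al₂Si₃O₁₂: molar mass 495.592 g/mol; 12×15.999 = 191.988 g → 38.74 wt%.
O in PbCO₃: molar mass 267.208 g/mol; 3×15.999 = 47.997 g → 17.96 wt%.
Difference = 38.74 − 17.96 = 20.78 percentage points.

20.78 percentage points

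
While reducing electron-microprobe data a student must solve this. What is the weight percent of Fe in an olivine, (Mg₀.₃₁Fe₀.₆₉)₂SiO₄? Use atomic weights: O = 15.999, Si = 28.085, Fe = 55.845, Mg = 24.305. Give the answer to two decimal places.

Molar mass of (Mg₀.₃₁Fe₀.₆₉)₂SiO₄: 0.62·24.305 + 1.38·55.845 + 1·28.085 + 4·15.999 = 184.216 g/mol.
Mass of Fe per formula unit: 1.38 × 55.845 = 77.066 g.
Weight fraction Fe = 77.066 / 184.216 = 0.4183.

41.83 mass %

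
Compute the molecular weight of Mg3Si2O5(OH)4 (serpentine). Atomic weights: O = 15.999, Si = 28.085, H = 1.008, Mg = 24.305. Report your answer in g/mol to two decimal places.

277.11 g/mol

Mg: 3 × 24.305 = 72.9150
Si: 2 × 28.085 = 56.1700
O: 9 × 15.999 = 143.9910
H: 4 × 1.008 = 4.0320
Summing the contributions gives the formula mass.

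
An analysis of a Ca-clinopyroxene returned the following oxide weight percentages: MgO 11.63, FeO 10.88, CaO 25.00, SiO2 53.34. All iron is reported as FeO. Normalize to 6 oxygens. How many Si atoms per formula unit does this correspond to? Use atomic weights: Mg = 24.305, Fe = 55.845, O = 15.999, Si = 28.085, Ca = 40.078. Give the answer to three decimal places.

2.001 Si apfu

MgO (M=40.304): mol = 0.28856; Mg = 0.28856, O = 0.28856.
FeO (M=71.844): mol = 0.15144; Fe = 0.15144, O = 0.15144.
CaO (M=56.077): mol = 0.44582; Ca = 0.44582, O = 0.44582.
SiO2 (M=60.083): mol = 0.88777; Si = 0.88777, O = 1.77554.
ΣO = 2.66136; factor = 6/ΣO = 2.25449.
Si apfu = 0.88777 × 2.25449 = 2.001.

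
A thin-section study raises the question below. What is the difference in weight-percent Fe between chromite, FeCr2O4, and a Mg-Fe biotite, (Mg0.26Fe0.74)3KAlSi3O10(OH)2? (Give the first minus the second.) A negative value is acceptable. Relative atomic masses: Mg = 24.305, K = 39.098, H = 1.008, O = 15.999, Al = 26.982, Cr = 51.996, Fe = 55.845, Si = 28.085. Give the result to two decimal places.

M(FeCr2O4) = 223.833 g/mol, so wt% Fe = 55.845/223.833 × 100 = 24.95%.
M((Mg0.26Fe0.74)3KAlSi3O10(OH)2) = 487.273 g/mol, so wt% Fe = 123.976/487.273 × 100 = 25.44%.
24.95 − 25.44 = -0.49 pp.

-0.49 percentage points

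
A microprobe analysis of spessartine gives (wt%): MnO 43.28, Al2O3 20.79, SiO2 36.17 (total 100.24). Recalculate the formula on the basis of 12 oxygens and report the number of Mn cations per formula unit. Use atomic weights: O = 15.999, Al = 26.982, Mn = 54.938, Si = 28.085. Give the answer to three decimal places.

MnO: 43.28/70.937 = 0.61012 mol → 0.61012 mol Mn, 0.61012 mol O.
Al2O3: 20.79/101.961 = 0.20390 mol → 0.40780 mol Al, 0.61170 mol O.
SiO2: 36.17/60.083 = 0.60200 mol → 0.60200 mol Si, 1.20400 mol O.
Total oxygen = 2.42582 mol. Normalization factor = 12/2.42582 = 4.94678.
Mn per 12 O = 0.61012 × 4.94678 = 3.018.

3.018 Mn apfu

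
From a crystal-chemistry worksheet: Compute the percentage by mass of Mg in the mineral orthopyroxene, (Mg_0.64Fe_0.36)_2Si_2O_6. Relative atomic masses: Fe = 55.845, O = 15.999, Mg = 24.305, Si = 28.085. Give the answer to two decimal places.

Formula mass = 1.28*24.305 + 0.72*55.845 + 2*28.085 + 6*15.999 = 223.483 g/mol, of which 31.110 g is Mg.
So Mg makes up 31.110/223.483 = 0.1392 of the mass, i.e. 13.92%.

13.92 wt%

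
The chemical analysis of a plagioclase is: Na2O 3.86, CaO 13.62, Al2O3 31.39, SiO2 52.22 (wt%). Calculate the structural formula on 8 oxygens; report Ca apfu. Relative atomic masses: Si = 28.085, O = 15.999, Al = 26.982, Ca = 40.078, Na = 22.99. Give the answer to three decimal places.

0.655 Ca apfu

Na2O (M=61.979): mol = 0.06228; Na = 0.12456, O = 0.06228.
CaO (M=56.077): mol = 0.24288; Ca = 0.24288, O = 0.24288.
Al2O3 (M=101.961): mol = 0.30786; Al = 0.61572, O = 0.92358.
SiO2 (M=60.083): mol = 0.86913; Si = 0.86913, O = 1.73826.
ΣO = 2.96700; factor = 8/ΣO = 2.69633.
Ca apfu = 0.24288 × 2.69633 = 0.655.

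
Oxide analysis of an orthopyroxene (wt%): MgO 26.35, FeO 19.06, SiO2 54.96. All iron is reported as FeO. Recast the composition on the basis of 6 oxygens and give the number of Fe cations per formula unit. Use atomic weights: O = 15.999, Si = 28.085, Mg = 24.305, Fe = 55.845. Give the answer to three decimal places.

26.35 wt% MgO ÷ 40.304 g/mol = 0.65378 mol, giving 0.65378 Mg and 0.65378 O.
19.06 wt% FeO ÷ 71.844 g/mol = 0.26530 mol, giving 0.26530 Fe and 0.26530 O.
54.96 wt% SiO2 ÷ 60.083 g/mol = 0.91473 mol, giving 0.91473 Si and 1.82946 O.
Oxygen sums to 2.74854; scaling by 6/2.74854 = 2.18298 puts the formula on 6 O.
Fe: 0.26530 × 2.18298 = 0.579 atoms per formula unit.

0.579 Fe apfu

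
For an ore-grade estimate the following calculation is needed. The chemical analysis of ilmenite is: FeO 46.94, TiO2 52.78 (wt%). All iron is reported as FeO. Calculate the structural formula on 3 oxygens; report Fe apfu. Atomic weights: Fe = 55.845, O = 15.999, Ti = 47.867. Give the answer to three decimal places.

0.992 Fe apfu

FeO: 46.94/71.844 = 0.65336 mol → 0.65336 mol Fe, 0.65336 mol O.
TiO2: 52.78/79.865 = 0.66087 mol → 0.66087 mol Ti, 1.32174 mol O.
Total oxygen = 1.97510 mol. Normalization factor = 3/1.97510 = 1.51891.
Fe per 3 O = 0.65336 × 1.51891 = 0.992.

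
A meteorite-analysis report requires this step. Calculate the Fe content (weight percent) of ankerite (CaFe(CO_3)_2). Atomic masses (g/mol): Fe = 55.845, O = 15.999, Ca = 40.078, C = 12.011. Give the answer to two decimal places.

25.86 weight percent

Formula mass = 1·40.078 + 1·55.845 + 2·12.011 + 6·15.999 = 215.939 g/mol, of which 55.845 g is Fe.
So Fe makes up 55.845/215.939 = 0.2586 of the mass, i.e. 25.86%.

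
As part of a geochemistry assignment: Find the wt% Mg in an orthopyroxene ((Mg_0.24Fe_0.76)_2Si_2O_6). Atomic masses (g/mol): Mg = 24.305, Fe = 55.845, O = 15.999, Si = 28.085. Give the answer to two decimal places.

Formula mass = 0.48·24.305 + 1.52·55.845 + 2·28.085 + 6·15.999 = 248.715 g/mol, of which 11.666 g is Mg.
So Mg makes up 11.666/248.715 = 0.0469 of the mass, i.e. 4.69%.

4.69 mass %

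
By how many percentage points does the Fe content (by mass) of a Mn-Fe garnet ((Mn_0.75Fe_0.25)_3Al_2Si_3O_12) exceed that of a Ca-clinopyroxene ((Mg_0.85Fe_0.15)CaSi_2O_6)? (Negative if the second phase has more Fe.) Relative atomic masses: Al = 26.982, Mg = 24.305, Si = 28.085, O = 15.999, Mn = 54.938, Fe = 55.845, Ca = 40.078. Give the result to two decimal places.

4.66 percentage points

First mineral: 41.884 g Fe in 495.701 g formula = 8.45 wt% Fe.
Second mineral: 8.377 g Fe in 221.278 g formula = 3.79 wt% Fe.
8.45% − 3.79% gives a difference of 4.66 percentage points.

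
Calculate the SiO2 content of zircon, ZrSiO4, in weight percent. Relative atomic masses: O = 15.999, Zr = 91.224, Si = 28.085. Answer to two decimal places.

Molar mass of ZrSiO4 = 1×91.224 + 1×28.085 + 4×15.999 = 183.305 g/mol.
Each formula unit contains 1 Si, equivalent to 1/1 = 1.0000 mol SiO2.
M(SiO2) = 1×28.085 + 2×15.999 = 60.083 g/mol.
Mass of SiO2 per formula unit = 1.0000 × 60.083 = 60.083 g.
SiO2 wt% = 60.083 / 183.305 × 100 = 32.78%.

32.78 wt%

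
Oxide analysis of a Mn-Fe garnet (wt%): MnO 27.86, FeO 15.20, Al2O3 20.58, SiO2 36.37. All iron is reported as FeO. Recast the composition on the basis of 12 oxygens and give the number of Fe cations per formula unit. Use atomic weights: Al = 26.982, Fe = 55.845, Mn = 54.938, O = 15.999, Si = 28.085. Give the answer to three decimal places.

1.049 Fe apfu

27.86 wt% MnO ÷ 70.937 g/mol = 0.39274 mol, giving 0.39274 Mn and 0.39274 O.
15.20 wt% FeO ÷ 71.844 g/mol = 0.21157 mol, giving 0.21157 Fe and 0.21157 O.
20.58 wt% Al2O3 ÷ 101.961 g/mol = 0.20184 mol, giving 0.40368 Al and 0.60552 O.
36.37 wt% SiO2 ÷ 60.083 g/mol = 0.60533 mol, giving 0.60533 Si and 1.21066 O.
Oxygen sums to 2.42049; scaling by 12/2.42049 = 4.95767 puts the formula on 12 O.
Fe: 0.21157 × 4.95767 = 1.049 atoms per formula unit.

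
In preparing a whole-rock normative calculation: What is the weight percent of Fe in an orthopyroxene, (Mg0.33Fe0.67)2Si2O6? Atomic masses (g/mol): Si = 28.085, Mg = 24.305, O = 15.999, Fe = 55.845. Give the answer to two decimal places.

Molar mass of (Mg0.33Fe0.67)2Si2O6: 0.66*24.305 + 1.34*55.845 + 2*28.085 + 6*15.999 = 243.038 g/mol.
Mass of Fe per formula unit: 1.34 × 55.845 = 74.832 g.
Weight fraction Fe = 74.832 / 243.038 = 0.3079.

30.79 wt%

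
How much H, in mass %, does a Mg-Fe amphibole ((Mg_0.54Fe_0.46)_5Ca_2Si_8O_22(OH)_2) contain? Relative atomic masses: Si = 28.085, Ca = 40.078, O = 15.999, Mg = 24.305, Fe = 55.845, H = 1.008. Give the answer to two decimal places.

M((Mg_0.54Fe_0.46)_5Ca_2Si_8O_22(OH)_2) = 884.895 g/mol.
H contributes 2 × 1.008 = 2.016 g per mole.
2.016/884.895 = 0.0023 → 0.23%.

0.23 mass %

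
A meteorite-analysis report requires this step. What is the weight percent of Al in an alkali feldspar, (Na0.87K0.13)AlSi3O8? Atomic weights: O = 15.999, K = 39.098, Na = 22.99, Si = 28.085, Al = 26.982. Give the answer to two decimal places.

Molar mass of (Na0.87K0.13)AlSi3O8: 0.87·22.99 + 0.13·39.098 + 1·26.982 + 3·28.085 + 8·15.999 = 264.313 g/mol.
Mass of Al per formula unit: 1 × 26.982 = 26.982 g.
Weight fraction Al = 26.982 / 264.313 = 0.1021.

10.21 weight percent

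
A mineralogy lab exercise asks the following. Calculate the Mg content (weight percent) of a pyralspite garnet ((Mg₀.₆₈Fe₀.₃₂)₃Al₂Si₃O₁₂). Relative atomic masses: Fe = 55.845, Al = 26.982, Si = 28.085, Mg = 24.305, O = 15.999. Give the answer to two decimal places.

11.44 weight percent

Molar mass of (Mg₀.₆₈Fe₀.₃₂)₃Al₂Si₃O₁₂: 2.04*24.305 + 0.96*55.845 + 2*26.982 + 3*28.085 + 12*15.999 = 433.400 g/mol.
Mass of Mg per formula unit: 2.04 × 24.305 = 49.582 g.
Weight fraction Mg = 49.582 / 433.400 = 0.1144.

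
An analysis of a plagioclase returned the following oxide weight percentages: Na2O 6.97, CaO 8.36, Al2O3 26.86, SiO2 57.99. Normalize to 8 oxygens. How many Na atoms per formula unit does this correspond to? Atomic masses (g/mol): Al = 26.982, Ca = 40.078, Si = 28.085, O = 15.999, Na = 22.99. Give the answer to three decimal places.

Na2O: 6.97/61.979 = 0.11246 mol → 0.22492 mol Na, 0.11246 mol O.
CaO: 8.36/56.077 = 0.14908 mol → 0.14908 mol Ca, 0.14908 mol O.
Al2O3: 26.86/101.961 = 0.26343 mol → 0.52686 mol Al, 0.79029 mol O.
SiO2: 57.99/60.083 = 0.96516 mol → 0.96516 mol Si, 1.93032 mol O.
Total oxygen = 2.98215 mol. Normalization factor = 8/2.98215 = 2.68263.
Na per 8 O = 0.22492 × 2.68263 = 0.603.

0.603 Na apfu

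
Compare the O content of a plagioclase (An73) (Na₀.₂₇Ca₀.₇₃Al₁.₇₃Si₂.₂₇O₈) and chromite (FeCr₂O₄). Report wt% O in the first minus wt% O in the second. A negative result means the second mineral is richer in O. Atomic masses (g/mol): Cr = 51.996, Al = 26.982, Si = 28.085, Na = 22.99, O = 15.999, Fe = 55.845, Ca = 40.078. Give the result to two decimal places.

18.14 percentage points

First mineral: 127.992 g O in 273.888 g formula = 46.73 wt% O.
Second mineral: 63.996 g O in 223.833 g formula = 28.59 wt% O.
46.73% − 28.59% gives a difference of 18.14 percentage points.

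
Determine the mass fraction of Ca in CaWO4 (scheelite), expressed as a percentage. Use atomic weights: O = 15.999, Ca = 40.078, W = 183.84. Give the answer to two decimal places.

13.92 mass %

Formula mass = 1·40.078 + 1·183.84 + 4·15.999 = 287.914 g/mol, of which 40.078 g is Ca.
So Ca makes up 40.078/287.914 = 0.1392 of the mass, i.e. 13.92%.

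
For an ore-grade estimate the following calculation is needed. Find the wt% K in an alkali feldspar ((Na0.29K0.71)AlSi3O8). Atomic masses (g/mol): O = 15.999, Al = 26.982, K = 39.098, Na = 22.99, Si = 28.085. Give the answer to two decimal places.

10.14 wt%

Molar mass of (Na0.29K0.71)AlSi3O8: 0.29×22.99 + 0.71×39.098 + 1×26.982 + 3×28.085 + 8×15.999 = 273.656 g/mol.
Mass of K per formula unit: 0.71 × 39.098 = 27.760 g.
Weight fraction K = 27.760 / 273.656 = 0.1014.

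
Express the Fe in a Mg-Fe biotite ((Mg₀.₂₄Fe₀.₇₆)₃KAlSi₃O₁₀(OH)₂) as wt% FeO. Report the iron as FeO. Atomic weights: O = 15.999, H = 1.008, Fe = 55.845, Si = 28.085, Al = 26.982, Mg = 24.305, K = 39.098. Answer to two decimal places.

M((Mg₀.₂₄Fe₀.₇₆)₃KAlSi₃O₁₀(OH)₂) = 489.165 g/mol; M(FeO) = 71.844 g/mol.
Moles FeO per formula unit = 2.28 Fe ÷ 1 = 2.2800.
FeO fraction = (2.2800 × 71.844) / 489.165 = 163.804/489.165 = 0.3349.

33.49 wt%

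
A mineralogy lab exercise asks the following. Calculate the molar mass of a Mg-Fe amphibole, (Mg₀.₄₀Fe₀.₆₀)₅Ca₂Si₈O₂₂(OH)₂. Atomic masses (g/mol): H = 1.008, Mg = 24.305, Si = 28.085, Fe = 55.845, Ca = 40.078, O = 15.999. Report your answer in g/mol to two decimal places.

906.97 g/mol

Mg: 2 × 24.305 = 48.6100
Fe: 3 × 55.845 = 167.5350
Ca: 2 × 40.078 = 80.1560
Si: 8 × 28.085 = 224.6800
O: 24 × 15.999 = 383.9760
H: 2 × 1.008 = 2.0160
Summing the contributions gives the formula mass.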